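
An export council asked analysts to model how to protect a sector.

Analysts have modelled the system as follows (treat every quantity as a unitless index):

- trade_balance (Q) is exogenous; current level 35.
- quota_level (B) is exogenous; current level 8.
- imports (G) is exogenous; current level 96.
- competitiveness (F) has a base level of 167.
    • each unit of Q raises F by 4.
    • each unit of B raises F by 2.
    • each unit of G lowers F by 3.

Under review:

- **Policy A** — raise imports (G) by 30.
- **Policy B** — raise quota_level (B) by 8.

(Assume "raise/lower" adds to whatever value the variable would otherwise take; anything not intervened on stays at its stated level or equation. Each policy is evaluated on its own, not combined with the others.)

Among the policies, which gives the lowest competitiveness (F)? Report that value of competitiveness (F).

-55

Policy A (G + 30):
  Q = 35
  B = 8
  G = 96 + 30 = 126
  F = 167 + 4·35 + 2·8 − 3·126 = -55
Policy B (B + 8):
  Q = 35
  B = 8 + 8 = 16
  G = 96
  F = 167 + 4·35 + 2·16 − 3·96 = 51
Comparing — Policy A: F=-55, Policy B: F=51. Lowest is -55 (Policy A).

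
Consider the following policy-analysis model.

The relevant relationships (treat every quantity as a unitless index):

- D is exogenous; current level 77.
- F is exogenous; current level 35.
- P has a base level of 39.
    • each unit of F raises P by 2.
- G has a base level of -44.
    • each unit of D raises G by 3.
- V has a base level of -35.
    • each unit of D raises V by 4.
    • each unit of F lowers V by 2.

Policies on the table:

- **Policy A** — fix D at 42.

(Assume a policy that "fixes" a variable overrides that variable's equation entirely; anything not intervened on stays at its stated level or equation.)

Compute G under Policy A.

82

Policy A (D := 42):
  D = 42
  G = -44 + 3·42 = 82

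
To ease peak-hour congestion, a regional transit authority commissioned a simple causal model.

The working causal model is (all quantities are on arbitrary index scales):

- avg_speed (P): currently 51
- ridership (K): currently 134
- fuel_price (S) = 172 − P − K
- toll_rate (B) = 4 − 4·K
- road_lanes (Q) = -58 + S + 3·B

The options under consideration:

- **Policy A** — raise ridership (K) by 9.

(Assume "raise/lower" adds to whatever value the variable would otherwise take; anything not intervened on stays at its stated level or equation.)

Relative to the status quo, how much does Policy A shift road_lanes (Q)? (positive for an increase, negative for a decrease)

-117

Baseline:
  P = 51
  K = 134
  S = 172 − 51 − 134 = -13
  B = 4 − 4·134 = -532
  Q = -58 + (-13) + 3·(-532) = -1667
Policy A (K + 9):
  P = 51
  K = 134 + 9 = 143
  S = 172 − 51 − 143 = -22
  B = 4 − 4·143 = -568
  Q = -58 + (-22) + 3·(-568) = -1784
Change in Q: -1784 − (-1667) = -117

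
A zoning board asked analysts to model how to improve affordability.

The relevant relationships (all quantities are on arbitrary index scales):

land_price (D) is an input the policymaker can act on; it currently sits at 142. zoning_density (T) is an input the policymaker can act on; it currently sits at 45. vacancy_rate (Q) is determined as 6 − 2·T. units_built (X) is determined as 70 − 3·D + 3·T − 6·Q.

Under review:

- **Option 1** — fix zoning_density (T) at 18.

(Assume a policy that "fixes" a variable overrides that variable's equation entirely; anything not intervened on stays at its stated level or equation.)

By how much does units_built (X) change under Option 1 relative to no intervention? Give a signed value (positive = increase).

Baseline:
  D = 142
  T = 45
  Q = 6 − 2·45 = -84
  X = 70 − 3·142 + 3·45 − 6·(-84) = 283
Option 1 (T := 18):
  D = 142
  T = 18
  Q = 6 − 2·18 = -30
  X = 70 − 3·142 + 3·18 − 6·(-30) = -122
Change in X: -122 − 283 = -405

-405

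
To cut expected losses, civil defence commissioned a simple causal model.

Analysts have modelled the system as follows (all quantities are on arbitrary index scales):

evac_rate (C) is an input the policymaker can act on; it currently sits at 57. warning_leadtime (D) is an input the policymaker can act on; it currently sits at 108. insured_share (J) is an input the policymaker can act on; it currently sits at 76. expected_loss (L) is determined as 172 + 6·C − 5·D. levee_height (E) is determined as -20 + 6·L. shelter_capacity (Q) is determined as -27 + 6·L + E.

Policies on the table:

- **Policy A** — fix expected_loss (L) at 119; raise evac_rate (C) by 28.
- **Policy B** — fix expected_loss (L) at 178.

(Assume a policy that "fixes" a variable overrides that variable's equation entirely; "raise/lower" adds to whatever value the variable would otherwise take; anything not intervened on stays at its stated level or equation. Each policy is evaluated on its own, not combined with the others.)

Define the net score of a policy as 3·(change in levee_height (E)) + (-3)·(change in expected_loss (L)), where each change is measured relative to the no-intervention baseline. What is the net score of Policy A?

2175

Baseline:
  C = 57
  D = 108
  L = 172 + 6·57 − 5·108 = -26
  E = -20 + 6·(-26) = -176
Policy A (L := 119, C + 28):
  C = 57 + 28 = 85
  D = 108
  L = 119
  E = -20 + 6·119 = 694
ΔE = 694 − (-176) = 870; ΔL = 119 − (-26) = 145
Score = 3·870 + (-3)·145 = 2175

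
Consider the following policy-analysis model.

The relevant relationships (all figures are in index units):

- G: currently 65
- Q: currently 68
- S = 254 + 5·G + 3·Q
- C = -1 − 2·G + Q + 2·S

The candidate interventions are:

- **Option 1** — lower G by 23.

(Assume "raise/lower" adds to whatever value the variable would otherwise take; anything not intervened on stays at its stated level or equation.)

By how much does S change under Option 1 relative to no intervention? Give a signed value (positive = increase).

-115

Baseline:
  G = 65
  Q = 68
  S = 254 + 5·65 + 3·68 = 783
Option 1 (G − 23):
  G = 65 − 23 = 42
  Q = 68
  S = 254 + 5·42 + 3·68 = 668
Change in S: 668 − 783 = -115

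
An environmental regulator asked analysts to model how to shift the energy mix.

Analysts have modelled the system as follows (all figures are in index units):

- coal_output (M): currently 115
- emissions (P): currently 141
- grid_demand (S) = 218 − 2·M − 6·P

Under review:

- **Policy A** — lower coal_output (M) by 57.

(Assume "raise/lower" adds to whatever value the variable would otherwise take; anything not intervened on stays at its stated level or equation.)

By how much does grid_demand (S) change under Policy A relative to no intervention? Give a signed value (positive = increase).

Baseline:
  M = 115
  P = 141
  S = 218 − 2·115 − 6·141 = -858
Policy A (M − 57):
  M = 115 − 57 = 58
  P = 141
  S = 218 − 2·58 − 6·141 = -744
Change in S: -744 − (-858) = 114

114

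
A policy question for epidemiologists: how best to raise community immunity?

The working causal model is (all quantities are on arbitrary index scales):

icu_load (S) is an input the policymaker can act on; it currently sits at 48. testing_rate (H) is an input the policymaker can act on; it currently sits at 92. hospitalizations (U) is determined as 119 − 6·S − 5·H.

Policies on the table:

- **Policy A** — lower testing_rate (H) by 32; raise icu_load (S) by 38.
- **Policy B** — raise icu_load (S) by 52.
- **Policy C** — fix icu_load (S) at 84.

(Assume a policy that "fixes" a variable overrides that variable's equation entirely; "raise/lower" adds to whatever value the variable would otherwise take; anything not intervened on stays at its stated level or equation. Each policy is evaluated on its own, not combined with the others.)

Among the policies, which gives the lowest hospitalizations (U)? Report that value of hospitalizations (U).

Policy A (H − 32, S + 38):
  S = 48 + 38 = 86
  H = 92 − 32 = 60
  U = 119 − 6·86 − 5·60 = -697
Policy B (S + 52):
  S = 48 + 52 = 100
  H = 92
  U = 119 − 6·100 − 5·92 = -941
Policy C (S := 84):
  S = 84
  H = 92
  U = 119 − 6·84 − 5·92 = -845
Comparing — Policy A: U=-697, Policy B: U=-941, Policy C: U=-845. Lowest is -941 (Policy B).

-941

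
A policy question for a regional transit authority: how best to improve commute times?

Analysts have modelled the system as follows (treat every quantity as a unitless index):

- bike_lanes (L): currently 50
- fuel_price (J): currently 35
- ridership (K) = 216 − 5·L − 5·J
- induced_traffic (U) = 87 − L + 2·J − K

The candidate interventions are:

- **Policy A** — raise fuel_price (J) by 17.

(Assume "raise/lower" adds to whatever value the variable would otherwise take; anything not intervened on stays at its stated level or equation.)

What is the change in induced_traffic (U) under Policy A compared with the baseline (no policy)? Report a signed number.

Baseline:
  L = 50
  J = 35
  K = 216 − 5·50 − 5·35 = -209
  U = 87 − 50 + 2·35 − (-209) = 316
Policy A (J + 17):
  L = 50
  J = 35 + 17 = 52
  K = 216 − 5·50 − 5·52 = -294
  U = 87 − 50 + 2·52 − (-294) = 435
Change in U: 435 − 316 = 119

119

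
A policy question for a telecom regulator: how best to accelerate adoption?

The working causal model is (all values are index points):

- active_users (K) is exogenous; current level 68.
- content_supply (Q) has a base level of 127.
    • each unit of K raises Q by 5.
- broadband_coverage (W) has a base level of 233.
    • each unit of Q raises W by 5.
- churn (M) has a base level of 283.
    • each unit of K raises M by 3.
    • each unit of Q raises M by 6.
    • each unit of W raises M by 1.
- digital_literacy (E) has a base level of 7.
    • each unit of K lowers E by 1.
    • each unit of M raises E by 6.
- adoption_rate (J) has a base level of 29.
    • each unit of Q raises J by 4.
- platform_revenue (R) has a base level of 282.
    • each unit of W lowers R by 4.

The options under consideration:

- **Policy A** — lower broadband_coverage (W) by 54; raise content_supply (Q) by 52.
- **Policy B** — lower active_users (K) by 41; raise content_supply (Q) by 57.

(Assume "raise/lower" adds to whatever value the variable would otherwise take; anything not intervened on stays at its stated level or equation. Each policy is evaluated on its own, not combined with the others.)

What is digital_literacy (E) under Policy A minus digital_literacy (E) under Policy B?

Policy A (W − 54, Q + 52):
  K = 68
  Q = 127 + 5·68 (+52 from intervention) = 519
  W = 233 + 5·519 (−54 from intervention) = 2774
  M = 283 + 3·68 + 6·519 + 2774 = 6375
  E = 7 − 68 + 6·6375 = 38189
Policy B (K − 41, Q + 57):
  K = 68 − 41 = 27
  Q = 127 + 5·27 (+57 from intervention) = 319
  W = 233 + 5·319 = 1828
  M = 283 + 3·27 + 6·319 + 1828 = 4106
  E = 7 − 27 + 6·4106 = 24616
E: 38189 − 24616 = 13573

13573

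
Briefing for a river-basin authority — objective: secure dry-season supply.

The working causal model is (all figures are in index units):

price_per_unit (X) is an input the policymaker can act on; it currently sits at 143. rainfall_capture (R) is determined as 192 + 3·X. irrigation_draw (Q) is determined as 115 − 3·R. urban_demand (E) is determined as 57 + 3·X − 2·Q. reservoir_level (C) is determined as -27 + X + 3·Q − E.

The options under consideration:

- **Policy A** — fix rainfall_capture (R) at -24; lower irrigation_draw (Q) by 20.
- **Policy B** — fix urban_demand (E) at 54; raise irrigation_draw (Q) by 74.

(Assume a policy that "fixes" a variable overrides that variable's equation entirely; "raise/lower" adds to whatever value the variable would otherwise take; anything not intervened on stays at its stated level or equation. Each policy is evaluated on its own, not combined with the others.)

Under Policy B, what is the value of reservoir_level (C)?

Policy B (E := 54, Q + 74):
  X = 143
  R = 192 + 3·143 = 621
  Q = 115 − 3·621 (+74 from intervention) = -1674
  E = 54
  C = -27 + 143 + 3·(-1674) − 54 = -4960

-4960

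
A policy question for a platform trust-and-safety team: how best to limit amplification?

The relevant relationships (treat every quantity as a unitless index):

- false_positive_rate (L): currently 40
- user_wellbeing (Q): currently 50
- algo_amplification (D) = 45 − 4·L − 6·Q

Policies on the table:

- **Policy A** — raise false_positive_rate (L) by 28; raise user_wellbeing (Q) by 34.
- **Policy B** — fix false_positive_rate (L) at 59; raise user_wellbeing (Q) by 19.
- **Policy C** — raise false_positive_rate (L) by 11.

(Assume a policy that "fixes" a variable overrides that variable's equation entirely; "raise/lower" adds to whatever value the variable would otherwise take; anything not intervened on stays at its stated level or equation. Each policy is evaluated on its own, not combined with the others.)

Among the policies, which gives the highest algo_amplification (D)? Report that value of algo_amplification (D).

-459

Policy A (L + 28, Q + 34):
  L = 40 + 28 = 68
  Q = 50 + 34 = 84
  D = 45 − 4·68 − 6·84 = -731
Policy B (L := 59, Q + 19):
  L = 59
  Q = 50 + 19 = 69
  D = 45 − 4·59 − 6·69 = -605
Policy C (L + 11):
  L = 40 + 11 = 51
  Q = 50
  D = 45 − 4·51 − 6·50 = -459
Comparing — Policy A: D=-731, Policy B: D=-605, Policy C: D=-459. Highest is -459 (Policy C).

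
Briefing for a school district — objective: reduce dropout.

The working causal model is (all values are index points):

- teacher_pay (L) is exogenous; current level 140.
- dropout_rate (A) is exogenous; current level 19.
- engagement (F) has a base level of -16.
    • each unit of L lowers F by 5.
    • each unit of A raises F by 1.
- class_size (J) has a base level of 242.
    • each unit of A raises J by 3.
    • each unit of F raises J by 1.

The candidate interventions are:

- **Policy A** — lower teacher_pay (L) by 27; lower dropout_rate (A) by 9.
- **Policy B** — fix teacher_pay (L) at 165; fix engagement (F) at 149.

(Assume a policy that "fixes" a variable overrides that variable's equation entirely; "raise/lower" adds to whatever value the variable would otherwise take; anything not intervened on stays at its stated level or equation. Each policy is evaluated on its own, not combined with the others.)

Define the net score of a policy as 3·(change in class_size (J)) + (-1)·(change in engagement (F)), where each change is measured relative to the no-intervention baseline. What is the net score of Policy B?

Baseline:
  L = 140
  A = 19
  F = -16 − 5·140 + 19 = -697
  J = 242 + 3·19 + (-697) = -398
Policy B (L := 165, F := 149):
  L = 165
  A = 19
  F = 149
  J = 242 + 3·19 + 149 = 448
ΔJ = 448 − (-398) = 846; ΔF = 149 − (-697) = 846
Score = 3·846 + (-1)·846 = 1692

1692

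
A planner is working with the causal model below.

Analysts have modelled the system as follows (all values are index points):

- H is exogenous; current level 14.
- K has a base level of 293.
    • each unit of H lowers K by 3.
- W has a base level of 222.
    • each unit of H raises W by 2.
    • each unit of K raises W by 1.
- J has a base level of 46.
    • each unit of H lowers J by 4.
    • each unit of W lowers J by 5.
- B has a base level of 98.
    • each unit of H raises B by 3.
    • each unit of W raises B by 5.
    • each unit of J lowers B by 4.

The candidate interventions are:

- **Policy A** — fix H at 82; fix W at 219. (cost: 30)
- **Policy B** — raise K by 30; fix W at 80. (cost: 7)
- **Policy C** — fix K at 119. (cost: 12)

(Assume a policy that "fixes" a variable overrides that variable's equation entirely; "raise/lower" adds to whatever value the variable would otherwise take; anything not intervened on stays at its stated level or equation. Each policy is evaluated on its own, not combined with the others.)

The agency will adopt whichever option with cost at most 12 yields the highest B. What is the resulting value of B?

Policy B (K + 30, W := 80):
  H = 14
  K = 293 − 3·14 (+30 from intervention) = 281
  W = 80
  J = 46 − 4·14 − 5·80 = -410
  B = 98 + 3·14 + 5·80 − 4·(-410) = 2180
Policy C (K := 119):
  H = 14
  K = 119
  W = 222 + 2·14 + 119 = 369
  J = 46 − 4·14 − 5·369 = -1855
  B = 98 + 3·14 + 5·369 − 4·(-1855) = 9405
Comparing — Policy B: B=2180, Policy C: B=9405. Highest is 9405 (Policy C).

9405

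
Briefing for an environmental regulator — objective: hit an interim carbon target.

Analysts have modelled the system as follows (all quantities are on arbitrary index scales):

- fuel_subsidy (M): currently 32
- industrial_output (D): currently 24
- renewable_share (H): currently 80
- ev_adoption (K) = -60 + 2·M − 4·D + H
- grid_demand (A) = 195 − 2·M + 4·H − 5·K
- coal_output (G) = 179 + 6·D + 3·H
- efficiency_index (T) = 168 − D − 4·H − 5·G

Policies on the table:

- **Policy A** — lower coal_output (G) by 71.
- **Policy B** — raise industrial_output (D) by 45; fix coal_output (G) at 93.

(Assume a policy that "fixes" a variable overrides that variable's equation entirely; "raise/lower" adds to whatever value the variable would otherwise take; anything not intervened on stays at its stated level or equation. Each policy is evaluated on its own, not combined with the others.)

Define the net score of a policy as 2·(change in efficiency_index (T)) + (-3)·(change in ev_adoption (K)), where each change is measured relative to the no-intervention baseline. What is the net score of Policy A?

710

Baseline:
  M = 32
  D = 24
  H = 80
  K = -60 + 2·32 − 4·24 + 80 = -12
  G = 179 + 6·24 + 3·80 = 563
  T = 168 − 24 − 4·80 − 5·563 = -2991
Policy A (G − 71):
  M = 32
  D = 24
  H = 80
  K = -60 + 2·32 − 4·24 + 80 = -12
  G = 179 + 6·24 + 3·80 (−71 from intervention) = 492
  T = 168 − 24 − 4·80 − 5·492 = -2636
ΔT = -2636 − (-2991) = 355; ΔK = -12 − (-12) = 0
Score = 2·355 + (-3)·0 = 710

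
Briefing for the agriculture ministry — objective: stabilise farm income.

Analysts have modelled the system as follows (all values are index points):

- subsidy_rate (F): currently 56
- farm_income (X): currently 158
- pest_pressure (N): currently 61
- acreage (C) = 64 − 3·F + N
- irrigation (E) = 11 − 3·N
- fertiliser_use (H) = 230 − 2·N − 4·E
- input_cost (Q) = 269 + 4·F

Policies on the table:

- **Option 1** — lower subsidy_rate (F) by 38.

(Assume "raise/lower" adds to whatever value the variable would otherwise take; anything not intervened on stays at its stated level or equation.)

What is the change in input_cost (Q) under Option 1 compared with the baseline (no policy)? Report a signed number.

-152

Baseline:
  F = 56
  Q = 269 + 4·56 = 493
Option 1 (F − 38):
  F = 56 − 38 = 18
  Q = 269 + 4·18 = 341
Change in Q: 341 − 493 = -152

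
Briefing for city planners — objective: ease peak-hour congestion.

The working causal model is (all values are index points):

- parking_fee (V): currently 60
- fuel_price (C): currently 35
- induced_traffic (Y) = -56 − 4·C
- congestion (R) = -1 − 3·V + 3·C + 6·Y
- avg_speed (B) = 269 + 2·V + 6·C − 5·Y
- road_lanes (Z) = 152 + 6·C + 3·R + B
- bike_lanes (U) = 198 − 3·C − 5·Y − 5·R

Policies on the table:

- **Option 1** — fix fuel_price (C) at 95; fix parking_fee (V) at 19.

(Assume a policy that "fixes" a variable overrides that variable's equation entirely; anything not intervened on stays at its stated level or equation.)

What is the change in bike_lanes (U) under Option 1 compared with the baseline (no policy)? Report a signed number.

6705

Baseline:
  V = 60
  C = 35
  Y = -56 − 4·35 = -196
  R = -1 − 3·60 + 3·35 + 6·(-196) = -1252
  U = 198 − 3·35 − 5·(-196) − 5·(-1252) = 7333
Option 1 (C := 95, V := 19):
  V = 19
  C = 95
  Y = -56 − 4·95 = -436
  R = -1 − 3·19 + 3·95 + 6·(-436) = -2389
  U = 198 − 3·95 − 5·(-436) − 5·(-2389) = 14038
Change in U: 14038 − 7333 = 6705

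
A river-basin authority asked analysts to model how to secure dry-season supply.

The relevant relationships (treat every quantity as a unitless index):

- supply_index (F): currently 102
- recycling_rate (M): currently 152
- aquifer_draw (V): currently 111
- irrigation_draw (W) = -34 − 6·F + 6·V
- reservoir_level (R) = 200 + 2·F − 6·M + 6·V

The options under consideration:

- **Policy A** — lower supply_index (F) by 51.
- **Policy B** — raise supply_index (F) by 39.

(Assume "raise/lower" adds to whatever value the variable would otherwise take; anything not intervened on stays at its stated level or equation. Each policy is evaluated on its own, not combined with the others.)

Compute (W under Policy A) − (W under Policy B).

Policy A (F − 51):
  F = 102 − 51 = 51
  V = 111
  W = -34 − 6·51 + 6·111 = 326
Policy B (F + 39):
  F = 102 + 39 = 141
  V = 111
  W = -34 − 6·141 + 6·111 = -214
W: 326 − (-214) = 540

540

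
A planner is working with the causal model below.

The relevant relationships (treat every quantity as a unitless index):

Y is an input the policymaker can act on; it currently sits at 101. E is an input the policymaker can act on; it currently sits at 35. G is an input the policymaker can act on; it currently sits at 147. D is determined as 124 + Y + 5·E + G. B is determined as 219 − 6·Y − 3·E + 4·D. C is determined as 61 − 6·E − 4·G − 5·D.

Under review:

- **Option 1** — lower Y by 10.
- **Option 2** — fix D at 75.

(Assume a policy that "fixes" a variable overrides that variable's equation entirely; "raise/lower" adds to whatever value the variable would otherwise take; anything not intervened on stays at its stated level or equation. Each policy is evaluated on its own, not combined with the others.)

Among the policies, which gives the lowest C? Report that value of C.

Option 1 (Y − 10):
  Y = 101 − 10 = 91
  E = 35
  G = 147
  D = 124 + 91 + 5·35 + 147 = 537
  C = 61 − 6·35 − 4·147 − 5·537 = -3422
Option 2 (D := 75):
  Y = 101
  E = 35
  G = 147
  D = 75
  C = 61 − 6·35 − 4·147 − 5·75 = -1112
Comparing — Option 1: C=-3422, Option 2: C=-1112. Lowest is -3422 (Option 1).

-3422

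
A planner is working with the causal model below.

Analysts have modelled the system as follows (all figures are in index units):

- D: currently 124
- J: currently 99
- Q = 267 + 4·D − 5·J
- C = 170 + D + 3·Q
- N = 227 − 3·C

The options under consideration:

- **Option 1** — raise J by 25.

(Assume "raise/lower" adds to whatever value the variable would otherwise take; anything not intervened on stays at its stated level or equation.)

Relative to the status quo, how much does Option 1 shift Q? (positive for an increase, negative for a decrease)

-125

Baseline:
  D = 124
  J = 99
  Q = 267 + 4·124 − 5·99 = 268
Option 1 (J + 25):
  D = 124
  J = 99 + 25 = 124
  Q = 267 + 4·124 − 5·124 = 143
Change in Q: 143 − 268 = -125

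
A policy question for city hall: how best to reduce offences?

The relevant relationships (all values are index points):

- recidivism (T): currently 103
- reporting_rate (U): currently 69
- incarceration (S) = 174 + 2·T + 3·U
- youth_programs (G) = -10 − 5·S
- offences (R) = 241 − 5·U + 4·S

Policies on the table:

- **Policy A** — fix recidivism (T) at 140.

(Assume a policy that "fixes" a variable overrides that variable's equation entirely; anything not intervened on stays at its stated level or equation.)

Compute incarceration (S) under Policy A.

Policy A (T := 140):
  T = 140
  U = 69
  S = 174 + 2·140 + 3·69 = 661

661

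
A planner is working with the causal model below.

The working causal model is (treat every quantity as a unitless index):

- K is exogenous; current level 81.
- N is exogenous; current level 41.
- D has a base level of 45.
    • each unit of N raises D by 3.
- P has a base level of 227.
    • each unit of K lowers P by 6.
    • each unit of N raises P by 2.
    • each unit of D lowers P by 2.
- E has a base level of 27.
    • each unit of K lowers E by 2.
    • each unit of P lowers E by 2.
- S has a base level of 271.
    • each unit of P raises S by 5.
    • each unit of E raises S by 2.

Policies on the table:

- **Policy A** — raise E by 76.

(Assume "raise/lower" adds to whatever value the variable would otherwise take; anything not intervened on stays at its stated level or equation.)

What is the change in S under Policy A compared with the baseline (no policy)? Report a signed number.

152

Baseline:
  K = 81
  N = 41
  D = 45 + 3·41 = 168
  P = 227 − 6·81 + 2·41 − 2·168 = -513
  E = 27 − 2·81 − 2·(-513) = 891
  S = 271 + 5·(-513) + 2·891 = -512
Policy A (E + 76):
  K = 81
  N = 41
  D = 45 + 3·41 = 168
  P = 227 − 6·81 + 2·41 − 2·168 = -513
  E = 27 − 2·81 − 2·(-513) (+76 from intervention) = 967
  S = 271 + 5·(-513) + 2·967 = -360
Change in S: -360 − (-512) = 152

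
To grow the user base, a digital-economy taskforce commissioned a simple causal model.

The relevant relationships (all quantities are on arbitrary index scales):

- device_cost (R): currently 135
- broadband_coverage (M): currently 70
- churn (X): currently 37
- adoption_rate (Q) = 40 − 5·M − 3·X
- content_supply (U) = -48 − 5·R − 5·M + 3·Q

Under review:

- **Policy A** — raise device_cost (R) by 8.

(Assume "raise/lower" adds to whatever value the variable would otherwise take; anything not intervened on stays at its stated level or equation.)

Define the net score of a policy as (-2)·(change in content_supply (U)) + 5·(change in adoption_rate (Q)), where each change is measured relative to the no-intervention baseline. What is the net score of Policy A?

Baseline:
  R = 135
  M = 70
  X = 37
  Q = 40 − 5·70 − 3·37 = -421
  U = -48 − 5·135 − 5·70 + 3·(-421) = -2336
Policy A (R + 8):
  R = 135 + 8 = 143
  M = 70
  X = 37
  Q = 40 − 5·70 − 3·37 = -421
  U = -48 − 5·143 − 5·70 + 3·(-421) = -2376
ΔU = -2376 − (-2336) = -40; ΔQ = -421 − (-421) = 0
Score = (-2)·(-40) + 5·0 = 80

80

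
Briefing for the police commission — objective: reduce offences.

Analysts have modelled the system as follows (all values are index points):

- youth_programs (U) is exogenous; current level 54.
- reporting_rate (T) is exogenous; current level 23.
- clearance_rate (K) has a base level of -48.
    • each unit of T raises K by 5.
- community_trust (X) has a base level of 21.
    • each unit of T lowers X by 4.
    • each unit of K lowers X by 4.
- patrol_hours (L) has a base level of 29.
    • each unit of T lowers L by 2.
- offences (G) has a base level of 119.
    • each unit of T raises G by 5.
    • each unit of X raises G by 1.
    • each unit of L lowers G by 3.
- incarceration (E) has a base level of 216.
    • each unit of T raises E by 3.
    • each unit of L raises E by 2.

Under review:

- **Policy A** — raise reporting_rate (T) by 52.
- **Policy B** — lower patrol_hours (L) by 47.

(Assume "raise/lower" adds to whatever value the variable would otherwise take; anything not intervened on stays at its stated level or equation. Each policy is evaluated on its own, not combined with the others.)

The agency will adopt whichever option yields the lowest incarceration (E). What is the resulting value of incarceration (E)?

Policy A (T + 52):
  T = 23 + 52 = 75
  L = 29 − 2·75 = -121
  E = 216 + 3·75 + 2·(-121) = 199
Policy B (L − 47):
  T = 23
  L = 29 − 2·23 (−47 from intervention) = -64
  E = 216 + 3·23 + 2·(-64) = 157
Comparing — Policy A: E=199, Policy B: E=157. Lowest is 157 (Policy B).

157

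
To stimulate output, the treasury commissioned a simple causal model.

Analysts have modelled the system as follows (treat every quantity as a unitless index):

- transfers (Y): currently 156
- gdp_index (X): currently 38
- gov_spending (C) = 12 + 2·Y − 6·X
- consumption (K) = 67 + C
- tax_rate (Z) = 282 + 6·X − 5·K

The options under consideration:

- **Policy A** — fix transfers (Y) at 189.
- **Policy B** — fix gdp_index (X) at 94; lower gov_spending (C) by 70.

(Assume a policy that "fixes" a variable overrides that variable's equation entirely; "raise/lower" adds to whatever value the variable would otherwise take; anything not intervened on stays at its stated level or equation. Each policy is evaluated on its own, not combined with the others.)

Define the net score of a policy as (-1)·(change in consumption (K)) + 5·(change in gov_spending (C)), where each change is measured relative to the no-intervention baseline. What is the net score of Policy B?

-1624

Baseline:
  Y = 156
  X = 38
  C = 12 + 2·156 − 6·38 = 96
  K = 67 + 96 = 163
Policy B (X := 94, C − 70):
  Y = 156
  X = 94
  C = 12 + 2·156 − 6·94 (−70 from intervention) = -310
  K = 67 + (-310) = -243
ΔK = -243 − 163 = -406; ΔC = -310 − 96 = -406
Score = (-1)·(-406) + 5·(-406) = -1624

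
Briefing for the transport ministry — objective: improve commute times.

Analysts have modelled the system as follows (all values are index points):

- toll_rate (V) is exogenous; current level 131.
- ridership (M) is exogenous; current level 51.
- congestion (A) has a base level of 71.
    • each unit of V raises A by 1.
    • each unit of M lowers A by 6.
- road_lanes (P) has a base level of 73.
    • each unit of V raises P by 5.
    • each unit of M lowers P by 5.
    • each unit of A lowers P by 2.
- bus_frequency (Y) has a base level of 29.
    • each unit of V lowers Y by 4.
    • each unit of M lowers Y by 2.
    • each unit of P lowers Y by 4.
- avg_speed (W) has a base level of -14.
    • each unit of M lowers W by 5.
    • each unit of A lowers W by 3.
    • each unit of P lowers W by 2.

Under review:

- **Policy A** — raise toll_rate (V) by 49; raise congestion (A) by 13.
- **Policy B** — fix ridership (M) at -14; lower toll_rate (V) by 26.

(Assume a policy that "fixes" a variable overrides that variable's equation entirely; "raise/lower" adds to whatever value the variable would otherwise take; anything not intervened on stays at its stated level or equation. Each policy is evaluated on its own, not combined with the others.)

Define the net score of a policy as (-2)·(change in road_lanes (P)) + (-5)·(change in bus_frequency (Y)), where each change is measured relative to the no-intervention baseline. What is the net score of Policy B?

-10764

Baseline:
  V = 131
  M = 51
  A = 71 + 131 − 6·51 = -104
  P = 73 + 5·131 − 5·51 − 2·(-104) = 681
  Y = 29 − 4·131 − 2·51 − 4·681 = -3321
Policy B (M := -14, V − 26):
  V = 131 − 26 = 105
  M = -14
  A = 71 + 105 − 6·(-14) = 260
  P = 73 + 5·105 − 5·(-14) − 2·260 = 148
  Y = 29 − 4·105 − 2·(-14) − 4·148 = -955
ΔP = 148 − 681 = -533; ΔY = -955 − (-3321) = 2366
Score = (-2)·(-533) + (-5)·2366 = -10764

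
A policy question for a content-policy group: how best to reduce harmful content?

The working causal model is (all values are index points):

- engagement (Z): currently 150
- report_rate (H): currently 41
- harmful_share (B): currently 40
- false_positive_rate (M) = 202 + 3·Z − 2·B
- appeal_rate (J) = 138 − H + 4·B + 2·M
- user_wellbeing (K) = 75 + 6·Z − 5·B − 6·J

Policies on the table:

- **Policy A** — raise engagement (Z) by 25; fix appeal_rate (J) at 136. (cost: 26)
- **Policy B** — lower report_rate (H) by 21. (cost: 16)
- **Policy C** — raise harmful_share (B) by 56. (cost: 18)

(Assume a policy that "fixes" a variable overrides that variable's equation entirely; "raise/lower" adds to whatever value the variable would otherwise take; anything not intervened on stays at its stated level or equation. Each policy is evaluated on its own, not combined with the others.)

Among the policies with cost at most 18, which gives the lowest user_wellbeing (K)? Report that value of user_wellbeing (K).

Policy B (H − 21):
  Z = 150
  H = 41 − 21 = 20
  B = 40
  M = 202 + 3·150 − 2·40 = 572
  J = 138 − 20 + 4·40 + 2·572 = 1422
  K = 75 + 6·150 − 5·40 − 6·1422 = -7757
Policy C (B + 56):
  Z = 150
  H = 41
  B = 40 + 56 = 96
  M = 202 + 3·150 − 2·96 = 460
  J = 138 − 41 + 4·96 + 2·460 = 1401
  K = 75 + 6·150 − 5·96 − 6·1401 = -7911
Comparing — Policy B: K=-7757, Policy C: K=-7911. Lowest is -7911 (Policy C).

-7911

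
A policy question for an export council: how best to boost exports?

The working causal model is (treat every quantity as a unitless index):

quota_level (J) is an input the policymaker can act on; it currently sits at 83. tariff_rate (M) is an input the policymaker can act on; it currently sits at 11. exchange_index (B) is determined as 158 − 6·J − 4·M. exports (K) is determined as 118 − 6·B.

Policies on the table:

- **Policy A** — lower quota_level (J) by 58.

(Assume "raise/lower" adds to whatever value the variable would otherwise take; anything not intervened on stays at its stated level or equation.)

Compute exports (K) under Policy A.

334

Policy A (J − 58):
  J = 83 − 58 = 25
  M = 11
  B = 158 − 6·25 − 4·11 = -36
  K = 118 − 6·(-36) = 334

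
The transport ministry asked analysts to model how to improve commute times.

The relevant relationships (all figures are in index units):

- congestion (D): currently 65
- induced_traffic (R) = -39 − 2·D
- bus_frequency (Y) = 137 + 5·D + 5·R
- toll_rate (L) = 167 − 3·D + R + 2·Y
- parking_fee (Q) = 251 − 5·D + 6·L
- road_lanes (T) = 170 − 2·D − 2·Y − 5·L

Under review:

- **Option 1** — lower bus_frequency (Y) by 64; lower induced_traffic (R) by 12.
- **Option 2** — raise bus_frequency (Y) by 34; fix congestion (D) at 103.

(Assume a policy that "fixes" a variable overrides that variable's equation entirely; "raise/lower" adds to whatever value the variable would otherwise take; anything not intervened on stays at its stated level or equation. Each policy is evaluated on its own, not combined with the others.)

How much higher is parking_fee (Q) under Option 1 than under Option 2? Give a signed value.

Option 1 (Y − 64, R − 12):
  D = 65
  R = -39 − 2·65 (−12 from intervention) = -181
  Y = 137 + 5·65 + 5·(-181) (−64 from intervention) = -507
  L = 167 − 3·65 + (-181) + 2·(-507) = -1223
  Q = 251 − 5·65 + 6·(-1223) = -7412
Option 2 (Y + 34, D := 103):
  D = 103
  R = -39 − 2·103 = -245
  Y = 137 + 5·103 + 5·(-245) (+34 from intervention) = -539
  L = 167 − 3·103 + (-245) + 2·(-539) = -1465
  Q = 251 − 5·103 + 6·(-1465) = -9054
Q: -7412 − (-9054) = 1642

1642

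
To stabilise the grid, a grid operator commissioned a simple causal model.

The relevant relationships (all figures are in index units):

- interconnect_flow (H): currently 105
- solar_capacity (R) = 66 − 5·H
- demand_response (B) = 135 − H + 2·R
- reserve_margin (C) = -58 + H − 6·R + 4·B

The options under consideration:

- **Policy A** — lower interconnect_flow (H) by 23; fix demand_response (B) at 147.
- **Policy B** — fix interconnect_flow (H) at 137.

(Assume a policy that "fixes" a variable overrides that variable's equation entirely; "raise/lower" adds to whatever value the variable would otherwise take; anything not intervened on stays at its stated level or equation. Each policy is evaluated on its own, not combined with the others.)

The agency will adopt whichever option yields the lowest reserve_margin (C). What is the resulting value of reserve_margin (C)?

-1167

Policy A (H − 23, B := 147):
  H = 105 − 23 = 82
  R = 66 − 5·82 = -344
  B = 147
  C = -58 + 82 − 6·(-344) + 4·147 = 2676
Policy B (H := 137):
  H = 137
  R = 66 − 5·137 = -619
  B = 135 − 137 + 2·(-619) = -1240
  C = -58 + 137 − 6·(-619) + 4·(-1240) = -1167
Comparing — Policy A: C=2676, Policy B: C=-1167. Lowest is -1167 (Policy B).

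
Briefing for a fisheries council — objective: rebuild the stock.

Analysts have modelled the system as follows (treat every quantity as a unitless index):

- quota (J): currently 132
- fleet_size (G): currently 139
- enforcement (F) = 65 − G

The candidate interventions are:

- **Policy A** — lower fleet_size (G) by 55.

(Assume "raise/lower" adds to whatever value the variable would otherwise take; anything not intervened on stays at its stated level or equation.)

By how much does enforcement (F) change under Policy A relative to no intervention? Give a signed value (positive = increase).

Baseline:
  G = 139
  F = 65 − 139 = -74
Policy A (G − 55):
  G = 139 − 55 = 84
  F = 65 − 84 = -19
Change in F: -19 − (-74) = 55

55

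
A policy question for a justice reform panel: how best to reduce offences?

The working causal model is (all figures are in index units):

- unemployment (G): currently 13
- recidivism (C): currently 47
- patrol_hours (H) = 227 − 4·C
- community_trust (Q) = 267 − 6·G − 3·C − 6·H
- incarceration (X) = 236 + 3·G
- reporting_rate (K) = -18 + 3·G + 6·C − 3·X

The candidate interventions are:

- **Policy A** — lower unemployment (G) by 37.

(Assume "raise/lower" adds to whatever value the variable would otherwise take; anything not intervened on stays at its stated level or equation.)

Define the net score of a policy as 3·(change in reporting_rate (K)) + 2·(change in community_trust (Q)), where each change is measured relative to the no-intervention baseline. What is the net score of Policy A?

Baseline:
  G = 13
  C = 47
  H = 227 − 4·47 = 39
  Q = 267 − 6·13 − 3·47 − 6·39 = -186
  X = 236 + 3·13 = 275
  K = -18 + 3·13 + 6·47 − 3·275 = -522
Policy A (G − 37):
  G = 13 − 37 = -24
  C = 47
  H = 227 − 4·47 = 39
  Q = 267 − 6·(-24) − 3·47 − 6·39 = 36
  X = 236 + 3·(-24) = 164
  K = -18 + 3·(-24) + 6·47 − 3·164 = -300
ΔK = -300 − (-522) = 222; ΔQ = 36 − (-186) = 222
Score = 3·222 + 2·222 = 1110

1110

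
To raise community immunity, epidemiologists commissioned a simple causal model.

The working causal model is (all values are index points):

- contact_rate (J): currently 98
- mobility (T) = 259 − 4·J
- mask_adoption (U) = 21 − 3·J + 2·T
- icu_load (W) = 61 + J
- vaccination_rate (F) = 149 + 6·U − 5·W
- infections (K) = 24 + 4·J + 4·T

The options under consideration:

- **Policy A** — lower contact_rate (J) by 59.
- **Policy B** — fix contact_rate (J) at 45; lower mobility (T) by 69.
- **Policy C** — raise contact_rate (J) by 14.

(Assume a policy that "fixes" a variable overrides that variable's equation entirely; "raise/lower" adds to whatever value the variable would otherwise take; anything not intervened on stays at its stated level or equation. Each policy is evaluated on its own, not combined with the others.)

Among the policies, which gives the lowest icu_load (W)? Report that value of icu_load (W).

Policy A (J − 59):
  J = 98 − 59 = 39
  W = 61 + 39 = 100
Policy B (J := 45, T − 69):
  J = 45
  W = 61 + 45 = 106
Policy C (J + 14):
  J = 98 + 14 = 112
  W = 61 + 112 = 173
Comparing — Policy A: W=100, Policy B: W=106, Policy C: W=173. Lowest is 100 (Policy A).

100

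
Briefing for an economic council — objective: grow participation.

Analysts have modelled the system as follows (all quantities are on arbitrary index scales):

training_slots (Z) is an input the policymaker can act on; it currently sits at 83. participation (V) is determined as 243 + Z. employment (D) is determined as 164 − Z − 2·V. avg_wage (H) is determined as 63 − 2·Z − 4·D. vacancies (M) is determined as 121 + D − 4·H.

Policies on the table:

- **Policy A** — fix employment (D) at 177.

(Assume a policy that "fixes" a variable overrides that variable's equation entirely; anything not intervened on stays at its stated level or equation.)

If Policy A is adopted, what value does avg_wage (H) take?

-811

Policy A (D := 177):
  Z = 83
  V = 243 + 83 = 326
  D = 177
  H = 63 − 2·83 − 4·177 = -811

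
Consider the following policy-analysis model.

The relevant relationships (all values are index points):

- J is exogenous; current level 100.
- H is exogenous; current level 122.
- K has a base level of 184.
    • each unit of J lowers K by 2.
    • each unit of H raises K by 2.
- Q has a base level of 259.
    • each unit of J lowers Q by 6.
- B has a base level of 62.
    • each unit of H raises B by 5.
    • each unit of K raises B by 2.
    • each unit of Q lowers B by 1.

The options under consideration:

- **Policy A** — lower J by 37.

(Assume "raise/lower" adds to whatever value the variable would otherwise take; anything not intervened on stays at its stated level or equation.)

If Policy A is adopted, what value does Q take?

Policy A (J − 37):
  J = 100 − 37 = 63
  Q = 259 − 6·63 = -119

-119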